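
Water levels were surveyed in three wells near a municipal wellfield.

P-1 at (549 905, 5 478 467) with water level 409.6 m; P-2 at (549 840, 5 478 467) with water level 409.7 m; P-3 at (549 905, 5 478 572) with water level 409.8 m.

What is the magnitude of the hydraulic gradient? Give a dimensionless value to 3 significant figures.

∂h/∂x = (409.7 − 409.6) / (549840 − 549905) = -0.001538
∂h/∂y = (409.8 − 409.6) / (5478572 − 5478467) = +0.001905
|∇h| = √(-0.001538² + 0.001905²) = 0.002448

0.00245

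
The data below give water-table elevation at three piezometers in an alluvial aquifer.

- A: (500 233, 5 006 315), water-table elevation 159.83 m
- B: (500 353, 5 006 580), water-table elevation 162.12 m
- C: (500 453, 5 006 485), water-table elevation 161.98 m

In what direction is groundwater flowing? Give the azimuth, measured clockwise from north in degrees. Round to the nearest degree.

Taking A as reference: B−A = (120, 265, +2.29); C−A = (220, 170, +2.15).
Solve a·Δx + b·Δy = Δh: det = 120·170 − 220·265 = -37900.
∂h/∂x = [(+2.29)·170 − (+2.15)·265] / -37900 = +0.004761
∂h/∂y = [120·(+2.15) − 220·(+2.29)] / -37900 = +0.006485
Flow direction (−∇h) has components (-0.004761 E, -0.006485 N).
Azimuth = atan2(E, N) = atan2(-0.004761, -0.006485) = 216.3° ≈ 216°.

216°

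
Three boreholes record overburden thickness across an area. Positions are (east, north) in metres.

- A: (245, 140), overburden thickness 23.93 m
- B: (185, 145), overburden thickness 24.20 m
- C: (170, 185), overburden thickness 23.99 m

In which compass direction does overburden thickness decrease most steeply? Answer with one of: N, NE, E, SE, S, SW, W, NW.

NE

Differences from A: to B (Δx, Δy, Δh) = (-60, 5, +0.27); to C = (-75, 45, +0.06).
Determinant of the coordinate differences = (-60)·45 − (-75)·5 = -2325.
∂d/∂x = [(+0.27)·45 − (+0.06)·5] / -2325 = -0.005097
∂d/∂y = [(-60)·(+0.06) − (-75)·(+0.27)] / -2325 = -0.007161
Steepest decrease is along −∇f = (+0.005097 E, +0.007161 N) → northeast.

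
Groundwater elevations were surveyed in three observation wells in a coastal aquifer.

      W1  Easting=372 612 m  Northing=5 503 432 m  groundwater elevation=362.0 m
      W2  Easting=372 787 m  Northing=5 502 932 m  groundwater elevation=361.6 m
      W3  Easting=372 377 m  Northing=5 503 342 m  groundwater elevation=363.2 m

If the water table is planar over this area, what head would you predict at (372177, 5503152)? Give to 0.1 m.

With h = a·x + b·y + c and W1 as origin, the differences give:
  175·a + (-500)·b = -0.4
  (-235)·a + (-90)·b = +1.2
Eliminate b (×(-90) and ×(-500), subtract): -133250·a = 636.00 → a = ∂h/∂x = -0.004773
Back-substitute: b = ∂h/∂y = -0.0008705.
h(372177, 5503152) = 362.0 + (-0.004773)·(-435) + (-0.0008705)·(-280) = 362.0 +2.076 +0.244 = 364.320 m.

364.3 m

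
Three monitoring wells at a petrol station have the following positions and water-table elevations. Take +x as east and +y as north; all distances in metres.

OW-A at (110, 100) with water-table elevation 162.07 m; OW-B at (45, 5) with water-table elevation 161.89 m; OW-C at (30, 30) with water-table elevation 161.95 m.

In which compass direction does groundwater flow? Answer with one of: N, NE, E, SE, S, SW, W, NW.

S

With h = a·x + b·y + c and OW-A as origin, the differences give:
  (-65)·a + (-95)·b = -0.18
  (-80)·a + (-70)·b = -0.12
Eliminate b (×(-70) and ×(-95), subtract): -3050·a = 1.200 → a = ∂h/∂x = -0.0003934
Back-substitute: b = ∂h/∂y = +0.002164.
Flow = −∇h = (+0.0003934 east, -0.002164 north), which points south.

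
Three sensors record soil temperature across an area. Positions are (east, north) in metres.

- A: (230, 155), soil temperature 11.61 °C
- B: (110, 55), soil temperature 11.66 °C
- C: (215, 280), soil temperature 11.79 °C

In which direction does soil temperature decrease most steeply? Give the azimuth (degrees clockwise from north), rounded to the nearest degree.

Three-point gradient (reference A): Δ to B = (-120, -100, +0.05), Δ to C = (-15, 125, +0.18).
∂T/∂x = -0.001470, ∂T/∂y = +0.001264 (det = -16500).
Steepest decrease is along −∇f: components (+0.001470 E, -0.001264 N).
Azimuth = atan2(+0.001470, -0.001264) = 130.7° ≈ 131°.

131°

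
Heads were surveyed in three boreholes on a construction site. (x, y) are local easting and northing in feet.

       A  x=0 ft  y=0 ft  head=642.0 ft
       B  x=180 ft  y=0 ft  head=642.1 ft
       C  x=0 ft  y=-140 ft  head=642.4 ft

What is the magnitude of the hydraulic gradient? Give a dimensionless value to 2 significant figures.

0.0029

∂h/∂x = (642.1 − 642.0) / (180 − 0) = +0.0005556
∂h/∂y = (642.4 − 642.0) / (-140 − 0) = -0.002857
|∇h| = √(0.0005556² + -0.002857²) = 0.002911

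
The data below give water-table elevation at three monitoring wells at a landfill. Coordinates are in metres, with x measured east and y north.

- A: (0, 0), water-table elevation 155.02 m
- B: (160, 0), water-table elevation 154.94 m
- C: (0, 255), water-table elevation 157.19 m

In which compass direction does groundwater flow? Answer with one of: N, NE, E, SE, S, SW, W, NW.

∂h/∂x = (154.94 − 155.02) / (160 − 0) = -0.0005000
∂h/∂y = (157.19 − 155.02) / (255 − 0) = +0.008510
Flow = −∇h = (+0.0005000 east, -0.008510 north), which points south.

S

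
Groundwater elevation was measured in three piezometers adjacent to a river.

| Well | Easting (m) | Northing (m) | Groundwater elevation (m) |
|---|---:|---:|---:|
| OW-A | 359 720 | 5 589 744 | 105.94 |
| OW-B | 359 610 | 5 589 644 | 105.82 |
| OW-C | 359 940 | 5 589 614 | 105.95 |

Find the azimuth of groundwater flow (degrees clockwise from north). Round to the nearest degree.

Taking OW-A as reference: OW-B−OW-A = (-110, -100, -0.12); OW-C−OW-A = (220, -130, +0.01).
Solve a·Δx + b·Δy = Δh: det = (-110)·(-130) − 220·(-100) = 36300.
∂h/∂x = [(-0.12)·(-130) − (+0.01)·(-100)] / 36300 = +0.0004573
∂h/∂y = [(-110)·(+0.01) − 220·(-0.12)] / 36300 = +0.0006970
Flow direction (−∇h) has components (-0.0004573 E, -0.0006970 N).
Azimuth = atan2(E, N) = atan2(-0.0004573, -0.0006970) = 213.3° ≈ 213°.

213°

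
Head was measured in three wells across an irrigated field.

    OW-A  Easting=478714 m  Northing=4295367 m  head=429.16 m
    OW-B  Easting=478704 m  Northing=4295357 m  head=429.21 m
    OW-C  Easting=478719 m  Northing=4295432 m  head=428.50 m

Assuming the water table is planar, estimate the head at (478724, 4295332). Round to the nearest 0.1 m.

429.6 m

With h = a·x + b·y + c and OW-A as origin, the differences give:
  (-10)·a + (-10)·b = +0.05
  5·a + 65·b = -0.66
Eliminate b (×65 and ×(-10), subtract): -600·a = -3.350 → a = ∂h/∂x = +0.005583
Back-substitute: b = ∂h/∂y = -0.01058.
h(478724, 4295332) = 429.16 + (+0.005583)·(10) + (-0.01058)·(-35) = 429.16 +0.056 +0.370 = 429.586 m.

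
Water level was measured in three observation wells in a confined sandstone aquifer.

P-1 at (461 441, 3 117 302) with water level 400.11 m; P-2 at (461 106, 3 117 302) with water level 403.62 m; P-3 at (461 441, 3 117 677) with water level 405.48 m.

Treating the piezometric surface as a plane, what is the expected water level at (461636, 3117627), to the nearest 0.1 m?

∂h/∂x = (403.62 − 400.11) / (461106 − 461441) = -0.01048
∂h/∂y = (405.48 − 400.11) / (3117677 − 3117302) = +0.01432
h(461636, 3117627) = 400.11 + (-0.01048)·(195) + (+0.01432)·(325) = 400.11 -2.043 +4.654 = 402.721 m.

402.7 m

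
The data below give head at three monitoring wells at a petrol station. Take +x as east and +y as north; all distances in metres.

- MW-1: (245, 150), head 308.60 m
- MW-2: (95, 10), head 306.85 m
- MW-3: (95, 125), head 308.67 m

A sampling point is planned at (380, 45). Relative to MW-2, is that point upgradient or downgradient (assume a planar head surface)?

Three-point gradient (reference MW-1): Δ to MW-2 = (-150, -140, -1.75), Δ to MW-3 = (-150, -25, +0.07).
∂h/∂x = -0.003104, ∂h/∂y = +0.01583 (det = -17250).
Head at (380, 45) = 308.60 + (-0.003104)·(135) + (+0.01583)·(-105) = 306.52 m.
That is lower than the 306.85 m at MW-2, so the point is downgradient.

downgradient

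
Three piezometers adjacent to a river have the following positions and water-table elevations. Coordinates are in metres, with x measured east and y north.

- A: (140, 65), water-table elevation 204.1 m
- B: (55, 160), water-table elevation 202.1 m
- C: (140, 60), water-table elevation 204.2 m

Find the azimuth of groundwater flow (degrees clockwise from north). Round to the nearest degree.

357°

Taking A as reference: B−A = (-85, 95, -2.0); C−A = (0, -5, +0.1).
Determinant of the coordinate differences = (-85)·(-5) − 0·95 = 425.
∂h/∂x = [(-2.0)·(-5) − (+0.1)·95] / 425 = +0.001176
∂h/∂y = [(-85)·(+0.1) − 0·(-2.0)] / 425 = -0.02000
Flow direction (−∇h) has components (-0.001176 E, +0.02000 N).
Azimuth = atan2(E, N) = atan2(-0.001176, +0.02000) = 356.6° ≈ 357°.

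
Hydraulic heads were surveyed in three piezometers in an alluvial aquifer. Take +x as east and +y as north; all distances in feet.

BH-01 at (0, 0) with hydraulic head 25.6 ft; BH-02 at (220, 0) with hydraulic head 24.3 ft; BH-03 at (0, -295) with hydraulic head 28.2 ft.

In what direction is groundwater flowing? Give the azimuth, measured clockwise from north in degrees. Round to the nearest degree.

034°

∂h/∂x = (24.3 − 25.6) / (220 − 0) = -0.005909
∂h/∂y = (28.2 − 25.6) / (-295 − 0) = -0.008814
Flow direction (−∇h) has components (+0.005909 E, +0.008814 N).
Azimuth = atan2(E, N) = atan2(+0.005909, +0.008814) = 33.8° ≈ 034°.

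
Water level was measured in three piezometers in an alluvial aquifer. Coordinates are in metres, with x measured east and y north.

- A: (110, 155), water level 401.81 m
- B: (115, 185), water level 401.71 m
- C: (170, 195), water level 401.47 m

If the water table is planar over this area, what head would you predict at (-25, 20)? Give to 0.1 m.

Differences from A: to B (Δx, Δy, Δh) = (5, 30, -0.10); to C = (60, 40, -0.34).
Determinant of the coordinate differences = 5·40 − 60·30 = -1600.
∂h/∂x = [(-0.10)·40 − (-0.34)·30] / -1600 = -0.003875
∂h/∂y = [5·(-0.34) − 60·(-0.10)] / -1600 = -0.002688
h(-25, 20) = 401.81 + (-0.003875)·(-135) + (-0.002688)·(-135) = 401.81 +0.523 +0.363 = 402.696 m.

402.7 m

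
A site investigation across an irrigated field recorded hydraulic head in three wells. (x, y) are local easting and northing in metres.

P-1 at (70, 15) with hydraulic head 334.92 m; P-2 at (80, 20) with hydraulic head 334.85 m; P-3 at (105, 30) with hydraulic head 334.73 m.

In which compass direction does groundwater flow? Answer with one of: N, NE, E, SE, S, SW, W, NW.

With h = a·x + b·y + c and P-1 as origin, the differences give:
  10·a + 5·b = -0.07
  35·a + 15·b = -0.19
Eliminate b (×15 and ×5, subtract): -25·a = -0.100 → a = ∂h/∂x = +0.004000
Back-substitute: b = ∂h/∂y = -0.02200.
Flow = −∇h = (-0.004000 east, +0.02200 north), which points north.

N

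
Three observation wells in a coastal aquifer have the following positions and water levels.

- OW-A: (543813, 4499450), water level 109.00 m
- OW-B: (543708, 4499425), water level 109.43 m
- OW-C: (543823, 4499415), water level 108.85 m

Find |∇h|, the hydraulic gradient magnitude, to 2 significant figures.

With h = a·x + b·y + c and OW-A as origin, the differences give:
  (-105)·a + (-25)·b = +0.43
  10·a + (-35)·b = -0.15
Eliminate b (×(-35) and ×(-25), subtract): 3925·a = -18.800 → a = ∂h/∂x = -0.004790
Back-substitute: b = ∂h/∂y = +0.002917.
|∇h| = √(-0.004790² + 0.002917²) = 0.005608

0.0056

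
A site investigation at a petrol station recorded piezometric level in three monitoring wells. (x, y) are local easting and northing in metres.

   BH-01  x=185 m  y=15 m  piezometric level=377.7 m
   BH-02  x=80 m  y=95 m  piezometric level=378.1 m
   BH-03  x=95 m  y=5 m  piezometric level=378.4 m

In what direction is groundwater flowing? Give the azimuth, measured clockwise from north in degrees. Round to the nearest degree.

058°

With h = a·x + b·y + c and BH-01 as origin, the differences give:
  (-105)·a + 80·b = +0.4
  (-90)·a + (-10)·b = +0.7
Eliminate b (×(-10) and ×80, subtract): 8250·a = -60.00 → a = ∂h/∂x = -0.007273
Back-substitute: b = ∂h/∂y = -0.004545.
Flow direction (−∇h) has components (+0.007273 E, +0.004545 N).
Azimuth = atan2(E, N) = atan2(+0.007273, +0.004545) = 58.0° ≈ 058°.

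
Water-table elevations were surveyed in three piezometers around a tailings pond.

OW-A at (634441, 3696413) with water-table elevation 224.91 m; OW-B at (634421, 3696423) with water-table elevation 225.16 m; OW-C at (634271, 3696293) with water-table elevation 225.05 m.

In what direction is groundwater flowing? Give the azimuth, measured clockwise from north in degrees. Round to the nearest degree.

Taking OW-A as reference: OW-B−OW-A = (-20, 10, +0.25); OW-C−OW-A = (-170, -120, +0.14).
Solve a·Δx + b·Δy = Δh: det = (-20)·(-120) − (-170)·10 = 4100.
∂h/∂x = [(+0.25)·(-120) − (+0.14)·10] / 4100 = -0.007659
∂h/∂y = [(-20)·(+0.14) − (-170)·(+0.25)] / 4100 = +0.009683
Flow direction (−∇h) has components (+0.007659 E, -0.009683 N).
Azimuth = atan2(E, N) = atan2(+0.007659, -0.009683) = 141.7° ≈ 142°.

142°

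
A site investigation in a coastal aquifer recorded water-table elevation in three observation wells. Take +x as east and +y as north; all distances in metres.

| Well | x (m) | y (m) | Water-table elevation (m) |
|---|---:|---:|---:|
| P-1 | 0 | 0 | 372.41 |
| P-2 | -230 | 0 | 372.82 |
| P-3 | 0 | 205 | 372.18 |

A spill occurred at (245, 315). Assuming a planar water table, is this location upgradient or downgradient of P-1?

downgradient

∂h/∂x = (372.82 − 372.41) / (-230 − 0) = -0.001783
∂h/∂y = (372.18 − 372.41) / (205 − 0) = -0.001122
Head at (245, 315) = 372.41 + (-0.001783)·(245) + (-0.001122)·(315) = 371.62 m.
That is lower than the 372.41 m at P-1, so the point is downgradient.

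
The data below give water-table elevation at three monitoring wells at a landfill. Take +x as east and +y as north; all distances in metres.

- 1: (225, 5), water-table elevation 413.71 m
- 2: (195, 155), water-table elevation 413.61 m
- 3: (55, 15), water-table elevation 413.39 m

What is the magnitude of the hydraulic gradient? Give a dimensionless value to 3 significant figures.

Three-point gradient (reference 1): Δ to 2 = (-30, 150, -0.10), Δ to 3 = (-170, 10, -0.32).
∂h/∂x = +0.001865, ∂h/∂y = -0.0002937 (det = 25200).
|∇h| = √(0.001865² + -0.0002937²) = 0.001888

0.00189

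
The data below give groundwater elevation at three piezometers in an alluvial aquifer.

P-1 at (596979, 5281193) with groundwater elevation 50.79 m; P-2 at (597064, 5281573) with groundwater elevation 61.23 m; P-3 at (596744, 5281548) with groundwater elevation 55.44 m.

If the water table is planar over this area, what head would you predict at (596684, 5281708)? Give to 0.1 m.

58.3 m

Three-point gradient (reference P-1): Δ to P-2 = (85, 380, +10.44), Δ to P-3 = (-235, 355, +4.65).
∂h/∂x = +0.01623, ∂h/∂y = +0.02384 (det = 119475).
h(596684, 5281708) = 50.79 + (+0.01623)·(-295) + (+0.02384)·(515) = 50.79 -4.788 +12.279 = 58.281 m.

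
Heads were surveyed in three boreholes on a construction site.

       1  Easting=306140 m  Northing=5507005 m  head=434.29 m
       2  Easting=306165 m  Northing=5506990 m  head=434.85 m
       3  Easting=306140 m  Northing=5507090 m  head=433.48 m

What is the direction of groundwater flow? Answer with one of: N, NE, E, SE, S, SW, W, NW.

NW

Differences from 1: to 2 (Δx, Δy, Δh) = (25, -15, +0.56); to 3 = (0, 85, -0.81).
Determinant of the coordinate differences = 25·85 − 0·(-15) = 2125.
∂h/∂x = [(+0.56)·85 − (-0.81)·(-15)] / 2125 = +0.01668
∂h/∂y = [25·(-0.81) − 0·(+0.56)] / 2125 = -0.009529
Flow = −∇h = (-0.01668 east, +0.009529 north), which points northwest.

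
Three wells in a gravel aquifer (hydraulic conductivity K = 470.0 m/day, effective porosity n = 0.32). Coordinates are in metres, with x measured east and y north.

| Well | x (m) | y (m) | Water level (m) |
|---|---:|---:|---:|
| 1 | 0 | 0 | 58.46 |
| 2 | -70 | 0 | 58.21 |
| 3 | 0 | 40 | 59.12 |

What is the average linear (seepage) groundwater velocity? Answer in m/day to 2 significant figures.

∂h/∂x = (58.21 − 58.46) / (-70 − 0) = +0.003571
∂h/∂y = (59.12 − 58.46) / (40 − 0) = +0.01650
|∇h| = √(0.003571² + 0.01650²) = 0.01688
Seepage velocity v = K·i/n = 470.0 × 0.01688 / 0.32 = 24.79 m/day.

25 m/day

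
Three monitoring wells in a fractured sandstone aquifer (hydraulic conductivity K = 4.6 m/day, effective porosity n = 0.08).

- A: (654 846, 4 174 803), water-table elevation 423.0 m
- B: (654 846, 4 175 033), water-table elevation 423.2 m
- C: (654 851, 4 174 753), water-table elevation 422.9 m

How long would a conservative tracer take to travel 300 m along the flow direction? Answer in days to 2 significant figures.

460 days

Taking A as reference: B−A = (0, 230, +0.2); C−A = (5, -50, -0.1).
Solve a·Δx + b·Δy = Δh: det = 0·(-50) − 5·230 = -1150.
∂h/∂x = [(+0.2)·(-50) − (-0.1)·230] / -1150 = -0.01130
∂h/∂y = [0·(-0.1) − 5·(+0.2)] / -1150 = +0.0008696
|∇h| = √(-0.01130² + 0.0008696²) = 0.01133
Seepage velocity v = K·i/n = 4.6 × 0.01133 / 0.08 = 0.6515 m/day.
t = 300 / 0.6515 = 460.5 days.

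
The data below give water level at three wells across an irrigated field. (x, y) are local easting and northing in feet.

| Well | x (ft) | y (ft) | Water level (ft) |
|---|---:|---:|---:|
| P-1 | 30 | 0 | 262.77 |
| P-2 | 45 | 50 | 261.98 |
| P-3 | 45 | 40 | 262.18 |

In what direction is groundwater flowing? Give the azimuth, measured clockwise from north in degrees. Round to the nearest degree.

325°

Taking P-1 as reference: P-2−P-1 = (15, 50, -0.79); P-3−P-1 = (15, 40, -0.59).
Solve a·Δx + b·Δy = Δh: det = 15·40 − 15·50 = -150.
∂h/∂x = [(-0.79)·40 − (-0.59)·50] / -150 = +0.01400
∂h/∂y = [15·(-0.59) − 15·(-0.79)] / -150 = -0.02000
Flow direction (−∇h) has components (-0.01400 E, +0.02000 N).
Azimuth = atan2(E, N) = atan2(-0.01400, +0.02000) = 325.0° ≈ 325°.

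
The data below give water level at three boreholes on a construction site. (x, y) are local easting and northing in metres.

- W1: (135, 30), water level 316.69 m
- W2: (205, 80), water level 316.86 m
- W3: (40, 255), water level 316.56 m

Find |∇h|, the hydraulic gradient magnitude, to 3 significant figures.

0.00221

Three-point gradient (reference W1): Δ to W2 = (70, 50, +0.17), Δ to W3 = (-95, 225, -0.13).
∂h/∂x = +0.002183, ∂h/∂y = +0.0003439 (det = 20500).
|∇h| = √(0.002183² + 0.0003439²) = 0.00221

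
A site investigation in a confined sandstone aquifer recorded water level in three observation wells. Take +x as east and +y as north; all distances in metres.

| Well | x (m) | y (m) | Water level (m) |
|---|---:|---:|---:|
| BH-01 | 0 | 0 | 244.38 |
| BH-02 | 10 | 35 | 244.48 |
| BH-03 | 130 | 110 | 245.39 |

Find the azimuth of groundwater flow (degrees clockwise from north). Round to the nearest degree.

Differences from BH-01: to BH-02 (Δx, Δy, Δh) = (10, 35, +0.10); to BH-03 = (130, 110, +1.01).
Solve a·Δx + b·Δy = Δh: det = 10·110 − 130·35 = -3450.
∂h/∂x = [(+0.10)·110 − (+1.01)·35] / -3450 = +0.007058
∂h/∂y = [10·(+1.01) − 130·(+0.10)] / -3450 = +0.0008406
Flow direction (−∇h) has components (-0.007058 E, -0.0008406 N).
Azimuth = atan2(E, N) = atan2(-0.007058, -0.0008406) = 263.2° ≈ 263°.

263°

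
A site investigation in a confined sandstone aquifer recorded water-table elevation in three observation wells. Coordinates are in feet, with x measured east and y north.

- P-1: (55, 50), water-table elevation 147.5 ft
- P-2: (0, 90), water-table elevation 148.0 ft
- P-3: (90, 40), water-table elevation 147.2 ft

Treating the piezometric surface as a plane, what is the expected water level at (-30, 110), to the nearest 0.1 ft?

With h = a·x + b·y + c and P-1 as origin, the differences give:
  (-55)·a + 40·b = +0.5
  35·a + (-10)·b = -0.3
Eliminate b (×(-10) and ×40, subtract): -850·a = 7.00 → a = ∂h/∂x = -0.008235
Back-substitute: b = ∂h/∂y = +0.001176.
h(-30, 110) = 147.5 + (-0.008235)·(-85) + (+0.001176)·(60) = 147.5 +0.700 +0.071 = 148.271 ft.

148.3 ft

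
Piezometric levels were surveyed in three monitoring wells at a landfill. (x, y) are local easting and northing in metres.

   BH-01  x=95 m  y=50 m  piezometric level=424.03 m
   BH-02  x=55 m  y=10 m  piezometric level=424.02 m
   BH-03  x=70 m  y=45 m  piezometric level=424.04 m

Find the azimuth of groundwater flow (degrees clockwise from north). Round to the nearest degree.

145°

Taking BH-01 as reference: BH-02−BH-01 = (-40, -40, -0.01); BH-03−BH-01 = (-25, -5, +0.01).
Solve a·Δx + b·Δy = Δh: det = (-40)·(-5) − (-25)·(-40) = -800.
∂h/∂x = [(-0.01)·(-5) − (+0.01)·(-40)] / -800 = -0.0005625
∂h/∂y = [(-40)·(+0.01) − (-25)·(-0.01)] / -800 = +0.0008125
Flow direction (−∇h) has components (+0.0005625 E, -0.0008125 N).
Azimuth = atan2(E, N) = atan2(+0.0005625, -0.0008125) = 145.3° ≈ 145°.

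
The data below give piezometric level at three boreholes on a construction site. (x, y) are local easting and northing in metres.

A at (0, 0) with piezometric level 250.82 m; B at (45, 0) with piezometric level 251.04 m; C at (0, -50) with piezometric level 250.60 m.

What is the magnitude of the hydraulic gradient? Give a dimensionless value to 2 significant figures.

∂h/∂x = (251.04 − 250.82) / (45 − 0) = +0.004889
∂h/∂y = (250.60 − 250.82) / (-50 − 0) = +0.004400
|∇h| = √(0.004889² + 0.004400²) = 0.006577

0.0066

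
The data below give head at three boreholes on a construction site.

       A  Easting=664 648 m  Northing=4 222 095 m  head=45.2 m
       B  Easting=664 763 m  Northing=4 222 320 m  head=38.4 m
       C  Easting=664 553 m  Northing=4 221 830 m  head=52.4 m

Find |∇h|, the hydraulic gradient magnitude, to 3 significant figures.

0.0283

Three-point gradient (reference A): Δ to B = (115, 225, -6.8), Δ to C = (-95, -265, +7.2).
∂h/∂x = -0.02000, ∂h/∂y = -0.02000 (det = -9100).
|∇h| = √(-0.02000² + -0.02000²) = 0.02828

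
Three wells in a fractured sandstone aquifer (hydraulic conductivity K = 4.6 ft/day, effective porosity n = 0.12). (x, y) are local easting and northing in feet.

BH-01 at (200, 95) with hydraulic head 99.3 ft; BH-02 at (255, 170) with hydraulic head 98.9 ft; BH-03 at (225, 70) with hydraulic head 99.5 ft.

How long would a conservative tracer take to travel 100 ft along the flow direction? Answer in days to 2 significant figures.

390 days

Taking BH-01 as reference: BH-02−BH-01 = (55, 75, -0.4); BH-03−BH-01 = (25, -25, +0.2).
Solve a·Δx + b·Δy = Δh: det = 55·(-25) − 25·75 = -3250.
∂h/∂x = [(-0.4)·(-25) − (+0.2)·75] / -3250 = +0.001538
∂h/∂y = [55·(+0.2) − 25·(-0.4)] / -3250 = -0.006462
|∇h| = √(0.001538² + -0.006462²) = 0.006643
Seepage velocity v = K·i/n = 4.6 × 0.006643 / 0.12 = 0.2546 ft/day.
t = 100 / 0.2546 = 392.8 days.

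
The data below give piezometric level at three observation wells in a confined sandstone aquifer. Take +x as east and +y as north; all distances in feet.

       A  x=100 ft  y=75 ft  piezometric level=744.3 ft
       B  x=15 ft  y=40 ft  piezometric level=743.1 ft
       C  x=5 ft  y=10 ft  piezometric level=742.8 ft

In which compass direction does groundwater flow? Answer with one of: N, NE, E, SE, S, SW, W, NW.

SW

Differences from A: to B (Δx, Δy, Δh) = (-85, -35, -1.2); to C = (-95, -65, -1.5).
Solve a·Δx + b·Δy = Δh: det = (-85)·(-65) − (-95)·(-35) = 2200.
∂h/∂x = [(-1.2)·(-65) − (-1.5)·(-35)] / 2200 = +0.01159
∂h/∂y = [(-85)·(-1.5) − (-95)·(-1.2)] / 2200 = +0.006136
Flow = −∇h = (-0.01159 east, -0.006136 north), which points southwest.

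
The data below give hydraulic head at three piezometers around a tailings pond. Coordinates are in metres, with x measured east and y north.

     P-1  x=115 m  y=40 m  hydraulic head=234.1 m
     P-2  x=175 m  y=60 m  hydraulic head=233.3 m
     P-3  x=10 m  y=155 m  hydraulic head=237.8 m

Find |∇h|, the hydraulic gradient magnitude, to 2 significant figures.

With h = a·x + b·y + c and P-1 as origin, the differences give:
  60·a + 20·b = -0.8
  (-105)·a + 115·b = +3.7
Eliminate b (×115 and ×20, subtract): 9000·a = -166.00 → a = ∂h/∂x = -0.01844
Back-substitute: b = ∂h/∂y = +0.01533.
|∇h| = √(-0.01844² + 0.01533²) = 0.02398

0.024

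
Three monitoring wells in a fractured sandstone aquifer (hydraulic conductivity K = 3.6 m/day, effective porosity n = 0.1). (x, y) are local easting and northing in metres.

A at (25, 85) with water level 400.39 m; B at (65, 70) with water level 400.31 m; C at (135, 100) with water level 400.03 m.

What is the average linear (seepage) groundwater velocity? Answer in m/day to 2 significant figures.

0.14 m/day

With h = a·x + b·y + c and A as origin, the differences give:
  40·a + (-15)·b = -0.08
  110·a + 15·b = -0.36
Eliminate b (×15 and ×(-15), subtract): 2250·a = -6.600 → a = ∂h/∂x = -0.002933
Back-substitute: b = ∂h/∂y = -0.002489.
|∇h| = √(-0.002933² + -0.002489²) = 0.003847
Seepage velocity v = K·i/n = 3.6 × 0.003847 / 0.1 = 0.1385 m/day.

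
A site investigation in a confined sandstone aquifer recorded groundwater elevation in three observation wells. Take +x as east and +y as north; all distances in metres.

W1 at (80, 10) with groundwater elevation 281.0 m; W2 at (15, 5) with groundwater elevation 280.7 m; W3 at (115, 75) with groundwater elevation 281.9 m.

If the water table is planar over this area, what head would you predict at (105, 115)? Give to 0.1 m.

282.3 m

Taking W1 as reference: W2−W1 = (-65, -5, -0.3); W3−W1 = (35, 65, +0.9).
Determinant of the coordinate differences = (-65)·65 − 35·(-5) = -4050.
∂h/∂x = [(-0.3)·65 − (+0.9)·(-5)] / -4050 = +0.003704
∂h/∂y = [(-65)·(+0.9) − 35·(-0.3)] / -4050 = +0.01185
h(105, 115) = 281.0 + (+0.003704)·(25) + (+0.01185)·(105) = 281.0 +0.093 +1.244 = 282.337 m.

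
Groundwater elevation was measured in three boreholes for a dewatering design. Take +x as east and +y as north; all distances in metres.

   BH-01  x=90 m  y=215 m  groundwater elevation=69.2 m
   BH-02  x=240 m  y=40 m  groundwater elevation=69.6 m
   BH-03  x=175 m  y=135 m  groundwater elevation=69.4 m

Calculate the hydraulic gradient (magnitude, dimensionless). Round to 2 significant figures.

With h = a·x + b·y + c and BH-01 as origin, the differences give:
  150·a + (-175)·b = +0.4
  85·a + (-80)·b = +0.2
Eliminate b (×(-80) and ×(-175), subtract): 2875·a = 3.00 → a = ∂h/∂x = +0.001043
Back-substitute: b = ∂h/∂y = -0.001391.
|∇h| = √(0.001043² + -0.001391²) = 0.001739

0.0017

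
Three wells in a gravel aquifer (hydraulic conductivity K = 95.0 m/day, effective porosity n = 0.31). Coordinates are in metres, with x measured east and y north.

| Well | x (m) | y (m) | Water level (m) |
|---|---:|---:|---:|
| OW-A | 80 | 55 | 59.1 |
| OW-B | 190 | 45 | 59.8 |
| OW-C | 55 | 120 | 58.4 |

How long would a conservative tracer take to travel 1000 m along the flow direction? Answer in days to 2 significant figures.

320 days

Three-point gradient (reference OW-A): Δ to OW-B = (110, -10, +0.7), Δ to OW-C = (-25, 65, -0.7).
∂h/∂x = +0.005580, ∂h/∂y = -0.008623 (det = 6900).
|∇h| = √(0.005580² + -0.008623²) = 0.01027
Seepage velocity v = K·i/n = 95.0 × 0.01027 / 0.31 = 3.147 m/day.
t = 1000 / 3.147 = 317.8 days.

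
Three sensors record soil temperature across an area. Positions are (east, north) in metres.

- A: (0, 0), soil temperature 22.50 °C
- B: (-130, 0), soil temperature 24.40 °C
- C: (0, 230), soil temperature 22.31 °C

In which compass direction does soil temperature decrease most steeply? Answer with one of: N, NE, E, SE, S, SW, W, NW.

E

∂T/∂x = (24.40 − 22.50) / (-130 − 0) = -0.01462
∂T/∂y = (22.31 − 22.50) / (230 − 0) = -0.0008261
Steepest decrease is along −∇f = (+0.01462 E, +0.0008261 N) → east.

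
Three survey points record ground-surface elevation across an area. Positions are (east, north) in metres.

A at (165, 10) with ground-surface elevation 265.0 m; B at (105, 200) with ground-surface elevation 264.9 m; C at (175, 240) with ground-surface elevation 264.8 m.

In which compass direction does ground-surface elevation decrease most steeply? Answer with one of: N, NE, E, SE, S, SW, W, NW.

Taking A as reference: B−A = (-60, 190, -0.1); C−A = (10, 230, -0.2).
Solve a·Δx + b·Δy = Δz: det = (-60)·230 − 10·190 = -15700.
∂z/∂x = [(-0.1)·230 − (-0.2)·190] / -15700 = -0.0009554
∂z/∂y = [(-60)·(-0.2) − 10·(-0.1)] / -15700 = -0.0008280
Steepest decrease is along −∇f = (+0.0009554 E, +0.0008280 N) → northeast.

NE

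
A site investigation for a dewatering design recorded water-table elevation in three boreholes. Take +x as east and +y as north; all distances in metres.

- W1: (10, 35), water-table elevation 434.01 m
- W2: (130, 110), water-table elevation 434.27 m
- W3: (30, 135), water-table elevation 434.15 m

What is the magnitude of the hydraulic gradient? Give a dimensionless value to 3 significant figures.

0.00184

Taking W1 as reference: W2−W1 = (120, 75, +0.26); W3−W1 = (20, 100, +0.14).
Solve a·Δx + b·Δy = Δh: det = 120·100 − 20·75 = 10500.
∂h/∂x = [(+0.26)·100 − (+0.14)·75] / 10500 = +0.001476
∂h/∂y = [120·(+0.14) − 20·(+0.26)] / 10500 = +0.001105
|∇h| = √(0.001476² + 0.001105²) = 0.001844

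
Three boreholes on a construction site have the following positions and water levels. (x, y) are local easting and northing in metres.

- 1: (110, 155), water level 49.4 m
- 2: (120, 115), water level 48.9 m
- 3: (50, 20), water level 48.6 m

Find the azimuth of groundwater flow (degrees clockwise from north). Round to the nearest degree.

137°

Differences from 1: to 2 (Δx, Δy, Δh) = (10, -40, -0.5); to 3 = (-60, -135, -0.8).
Solve a·Δx + b·Δy = Δh: det = 10·(-135) − (-60)·(-40) = -3750.
∂h/∂x = [(-0.5)·(-135) − (-0.8)·(-40)] / -3750 = -0.009467
∂h/∂y = [10·(-0.8) − (-60)·(-0.5)] / -3750 = +0.01013
Flow direction (−∇h) has components (+0.009467 E, -0.01013 N).
Azimuth = atan2(E, N) = atan2(+0.009467, -0.01013) = 136.9° ≈ 137°.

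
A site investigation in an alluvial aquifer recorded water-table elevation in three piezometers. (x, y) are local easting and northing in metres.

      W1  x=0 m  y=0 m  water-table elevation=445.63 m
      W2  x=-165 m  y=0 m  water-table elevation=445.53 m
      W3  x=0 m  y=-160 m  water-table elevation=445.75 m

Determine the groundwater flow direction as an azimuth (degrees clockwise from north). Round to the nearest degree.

321°

∂h/∂x = (445.53 − 445.63) / (-165 − 0) = +0.0006061
∂h/∂y = (445.75 − 445.63) / (-160 − 0) = -0.0007500
Flow direction (−∇h) has components (-0.0006061 E, +0.0007500 N).
Azimuth = atan2(E, N) = atan2(-0.0006061, +0.0007500) = 321.1° ≈ 321°.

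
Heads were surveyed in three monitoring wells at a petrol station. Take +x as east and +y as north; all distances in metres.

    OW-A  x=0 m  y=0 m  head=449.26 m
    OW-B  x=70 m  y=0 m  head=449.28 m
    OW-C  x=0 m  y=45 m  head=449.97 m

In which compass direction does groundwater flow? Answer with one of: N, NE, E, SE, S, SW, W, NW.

S

∂h/∂x = (449.28 − 449.26) / (70 − 0) = +0.0002857
∂h/∂y = (449.97 − 449.26) / (45 − 0) = +0.01578
Flow = −∇h = (-0.0002857 east, -0.01578 north), which points south.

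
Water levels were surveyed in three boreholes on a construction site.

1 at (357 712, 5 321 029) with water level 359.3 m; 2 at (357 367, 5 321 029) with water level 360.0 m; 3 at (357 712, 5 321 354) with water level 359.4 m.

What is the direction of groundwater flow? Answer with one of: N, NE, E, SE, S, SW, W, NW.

∂h/∂x = (360.0 − 359.3) / (357367 − 357712) = -0.002029
∂h/∂y = (359.4 − 359.3) / (5321354 − 5321029) = +0.0003077
Flow = −∇h = (+0.002029 east, -0.0003077 north), which points east.

E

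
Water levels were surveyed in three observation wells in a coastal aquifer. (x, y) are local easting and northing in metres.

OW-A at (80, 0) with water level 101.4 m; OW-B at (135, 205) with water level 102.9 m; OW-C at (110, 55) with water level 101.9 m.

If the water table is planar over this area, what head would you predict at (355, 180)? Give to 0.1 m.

104.2 m

Differences from OW-A: to OW-B (Δx, Δy, Δh) = (55, 205, +1.5); to OW-C = (30, 55, +0.5).
Determinant of the coordinate differences = 55·55 − 30·205 = -3125.
∂h/∂x = [(+1.5)·55 − (+0.5)·205] / -3125 = +0.006400
∂h/∂y = [55·(+0.5) − 30·(+1.5)] / -3125 = +0.005600
h(355, 180) = 101.4 + (+0.006400)·(275) + (+0.005600)·(180) = 101.4 +1.760 +1.008 = 104.168 m.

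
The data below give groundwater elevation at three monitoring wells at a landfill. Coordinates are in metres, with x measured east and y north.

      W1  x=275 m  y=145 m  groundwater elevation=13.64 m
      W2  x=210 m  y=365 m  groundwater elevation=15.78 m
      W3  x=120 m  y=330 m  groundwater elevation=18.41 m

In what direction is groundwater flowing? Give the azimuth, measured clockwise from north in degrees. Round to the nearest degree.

092°

Differences from W1: to W2 (Δx, Δy, Δh) = (-65, 220, +2.14); to W3 = (-155, 185, +4.77).
Solve a·Δx + b·Δy = Δh: det = (-65)·185 − (-155)·220 = 22075.
∂h/∂x = [(+2.14)·185 − (+4.77)·220] / 22075 = -0.02960
∂h/∂y = [(-65)·(+4.77) − (-155)·(+2.14)] / 22075 = +0.0009807
Flow direction (−∇h) has components (+0.02960 E, -0.0009807 N).
Azimuth = atan2(E, N) = atan2(+0.02960, -0.0009807) = 91.9° ≈ 092°.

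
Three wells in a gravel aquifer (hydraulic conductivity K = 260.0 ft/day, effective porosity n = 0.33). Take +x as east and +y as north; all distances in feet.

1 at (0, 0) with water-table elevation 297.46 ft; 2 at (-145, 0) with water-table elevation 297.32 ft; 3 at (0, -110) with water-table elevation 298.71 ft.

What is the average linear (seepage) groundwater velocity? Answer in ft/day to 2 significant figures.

9.0 ft/day

∂h/∂x = (297.32 − 297.46) / (-145 − 0) = +0.0009655
∂h/∂y = (298.71 − 297.46) / (-110 − 0) = -0.01136
|∇h| = √(0.0009655² + -0.01136²) = 0.0114
Seepage velocity v = K·i/n = 260.0 × 0.0114 / 0.33 = 8.982 ft/day.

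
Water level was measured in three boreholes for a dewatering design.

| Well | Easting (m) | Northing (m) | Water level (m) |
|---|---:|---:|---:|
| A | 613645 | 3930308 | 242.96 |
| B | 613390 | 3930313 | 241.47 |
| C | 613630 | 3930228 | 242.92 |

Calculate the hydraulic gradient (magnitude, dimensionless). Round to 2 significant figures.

Differences from A: to B (Δx, Δy, Δh) = (-255, 5, -1.49); to C = (-15, -80, -0.04).
Solve a·Δx + b·Δy = Δh: det = (-255)·(-80) − (-15)·5 = 20475.
∂h/∂x = [(-1.49)·(-80) − (-0.04)·5] / 20475 = +0.005832
∂h/∂y = [(-255)·(-0.04) − (-15)·(-1.49)] / 20475 = -0.0005934
|∇h| = √(0.005832² + -0.0005934²) = 0.005862

0.0059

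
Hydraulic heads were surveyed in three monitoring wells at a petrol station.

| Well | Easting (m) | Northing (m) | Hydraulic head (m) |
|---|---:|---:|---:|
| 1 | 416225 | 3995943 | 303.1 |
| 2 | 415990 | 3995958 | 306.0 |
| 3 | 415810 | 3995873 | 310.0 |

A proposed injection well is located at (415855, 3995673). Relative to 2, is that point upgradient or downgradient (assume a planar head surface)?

upgradient

With h = a·x + b·y + c and 1 as origin, the differences give:
  (-235)·a + 15·b = +2.9
  (-415)·a + (-70)·b = +6.9
Eliminate b (×(-70) and ×15, subtract): 22675·a = -306.50 → a = ∂h/∂x = -0.01352
Back-substitute: b = ∂h/∂y = -0.01843.
Head at (415855, 3995673) = 303.1 + (-0.01352)·(-370) + (-0.01843)·(-270) = 313.08 m.
That is higher than the 306.0 m at 2, so the point is upgradient.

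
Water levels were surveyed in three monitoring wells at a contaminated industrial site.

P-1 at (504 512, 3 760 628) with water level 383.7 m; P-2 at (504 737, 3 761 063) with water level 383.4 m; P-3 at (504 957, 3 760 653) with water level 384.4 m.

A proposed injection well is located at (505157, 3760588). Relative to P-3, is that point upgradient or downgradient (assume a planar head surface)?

upgradient

Differences from P-1: to P-2 (Δx, Δy, Δh) = (225, 435, -0.3); to P-3 = (445, 25, +0.7).
Determinant of the coordinate differences = 225·25 − 445·435 = -187950.
∂h/∂x = [(-0.3)·25 − (+0.7)·435] / -187950 = +0.001660
∂h/∂y = [225·(+0.7) − 445·(-0.3)] / -187950 = -0.001548
Head at (505157, 3760588) = 383.7 + (+0.001660)·(645) + (-0.001548)·(-40) = 384.83 m.
That is higher than the 384.4 m at P-3, so the point is upgradient.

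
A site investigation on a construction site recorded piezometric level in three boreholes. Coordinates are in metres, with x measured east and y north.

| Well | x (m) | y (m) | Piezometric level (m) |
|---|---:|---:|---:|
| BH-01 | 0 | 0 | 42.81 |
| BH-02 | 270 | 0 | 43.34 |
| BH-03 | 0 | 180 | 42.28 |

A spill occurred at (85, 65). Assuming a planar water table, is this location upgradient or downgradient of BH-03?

∂h/∂x = (43.34 − 42.81) / (270 − 0) = +0.001963
∂h/∂y = (42.28 − 42.81) / (180 − 0) = -0.002944
Head at (85, 65) = 42.81 + (+0.001963)·(85) + (-0.002944)·(65) = 42.79 m.
That is higher than the 42.28 m at BH-03, so the point is upgradient.

upgradient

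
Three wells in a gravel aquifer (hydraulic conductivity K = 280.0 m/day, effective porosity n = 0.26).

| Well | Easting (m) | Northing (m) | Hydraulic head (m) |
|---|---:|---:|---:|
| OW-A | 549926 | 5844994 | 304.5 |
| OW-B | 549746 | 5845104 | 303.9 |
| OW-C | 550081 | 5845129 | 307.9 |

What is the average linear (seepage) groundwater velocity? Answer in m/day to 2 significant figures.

Taking OW-A as reference: OW-B−OW-A = (-180, 110, -0.6); OW-C−OW-A = (155, 135, +3.4).
Determinant of the coordinate differences = (-180)·135 − 155·110 = -41350.
∂h/∂x = [(-0.6)·135 − (+3.4)·110] / -41350 = +0.01100
∂h/∂y = [(-180)·(+3.4) − 155·(-0.6)] / -41350 = +0.01255
|∇h| = √(0.01100² + 0.01255²) = 0.01669
Seepage velocity v = K·i/n = 280.0 × 0.01669 / 0.26 = 17.97 m/day.

18 m/day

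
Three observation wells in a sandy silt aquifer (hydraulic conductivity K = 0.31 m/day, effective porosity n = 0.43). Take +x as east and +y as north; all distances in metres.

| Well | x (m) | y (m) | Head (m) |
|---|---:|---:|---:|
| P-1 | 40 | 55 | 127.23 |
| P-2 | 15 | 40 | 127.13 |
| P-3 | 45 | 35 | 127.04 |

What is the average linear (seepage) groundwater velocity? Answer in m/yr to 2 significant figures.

2.4 m/yr

Taking P-1 as reference: P-2−P-1 = (-25, -15, -0.10); P-3−P-1 = (5, -20, -0.19).
Determinant of the coordinate differences = (-25)·(-20) − 5·(-15) = 575.
∂h/∂x = [(-0.10)·(-20) − (-0.19)·(-15)] / 575 = -0.001478
∂h/∂y = [(-25)·(-0.19) − 5·(-0.10)] / 575 = +0.009130
|∇h| = √(-0.001478² + 0.009130²) = 0.009249
Seepage velocity v = K·i/n = 0.31 × 0.009249 / 0.43 = 0.006668 m/day = 2.435 m/yr.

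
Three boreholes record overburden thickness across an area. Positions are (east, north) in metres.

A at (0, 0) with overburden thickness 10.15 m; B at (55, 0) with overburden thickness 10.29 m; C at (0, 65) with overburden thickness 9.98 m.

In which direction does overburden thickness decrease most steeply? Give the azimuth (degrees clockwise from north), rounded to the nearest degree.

∂d/∂x = (10.29 − 10.15) / (55 − 0) = +0.002545
∂d/∂y = (9.98 − 10.15) / (65 − 0) = -0.002615
Steepest decrease is along −∇f: components (-0.002545 E, +0.002615 N).
Azimuth = atan2(-0.002545, +0.002615) = 315.8° ≈ 316°.

316°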